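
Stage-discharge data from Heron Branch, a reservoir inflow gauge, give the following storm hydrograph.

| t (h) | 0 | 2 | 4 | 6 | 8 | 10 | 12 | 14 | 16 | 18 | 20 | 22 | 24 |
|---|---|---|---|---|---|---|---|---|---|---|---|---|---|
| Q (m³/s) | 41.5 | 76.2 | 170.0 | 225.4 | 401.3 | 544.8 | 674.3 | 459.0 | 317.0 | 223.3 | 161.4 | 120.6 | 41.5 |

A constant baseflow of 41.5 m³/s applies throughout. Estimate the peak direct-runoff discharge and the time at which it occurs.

Subtracting baseflow gives direct-runoff ordinates: 0.0, 34.7, 128.5, 183.9, 359.8, 503.3, 632.8, 417.5, 275.5, 181.8, 119.9, 79.1, 0.0 m³/s.
The maximum is 632.8 m³/s, occurring at the reading for t = 12 h.

Q_p = 632.8 m³/s at t = 12 h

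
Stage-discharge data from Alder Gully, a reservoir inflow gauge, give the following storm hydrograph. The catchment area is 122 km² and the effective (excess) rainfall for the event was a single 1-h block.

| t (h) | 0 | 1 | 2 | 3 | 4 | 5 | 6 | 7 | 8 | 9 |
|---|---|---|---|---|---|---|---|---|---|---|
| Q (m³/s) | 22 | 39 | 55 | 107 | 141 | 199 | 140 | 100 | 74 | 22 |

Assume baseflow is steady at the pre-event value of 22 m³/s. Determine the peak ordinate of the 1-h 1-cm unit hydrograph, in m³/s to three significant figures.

Direct runoff: 0.0, 17.0, 33.0, 85.0, 119.0, 177.0, 118.0, 78.0, 52.0, 0.0 m³/s; ΣQ_DR = 679.0 m³/s, peak = 177.0 m³/s.
Runoff depth d = ΣQ_DR·Δt / A = 679.0 × 3600 / (122 km²) = 20.04 mm.
The 1-cm UH is the DRH scaled by (10 mm)/d, so U_p = 177.0 × 10/20.04 = 88.3 m³/s.

U_p ≈ 88.3 m³/s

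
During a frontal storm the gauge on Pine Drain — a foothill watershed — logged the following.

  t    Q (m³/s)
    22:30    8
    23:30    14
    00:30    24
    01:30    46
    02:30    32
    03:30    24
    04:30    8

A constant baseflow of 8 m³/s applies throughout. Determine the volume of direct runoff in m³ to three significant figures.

V ≈ 3.60 × 10^5 m³

Direct-runoff ordinates (Q − Q_b): 0.0, 6.0, 16.0, 38.0, 24.0, 16.0, 0.0 m³/s.
ΣQ_DR = 100.0 m³/s.
With Δt = 1 h = 3600 s, V = ΣQ_DR · Δt = 100.0 × 3600 = 3.60 × 10^5 m³.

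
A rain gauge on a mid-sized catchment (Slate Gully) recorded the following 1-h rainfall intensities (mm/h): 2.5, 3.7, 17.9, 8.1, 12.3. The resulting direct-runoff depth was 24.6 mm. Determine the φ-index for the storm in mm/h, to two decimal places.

Only the 3 blocks with intensity above φ contribute runoff: 17.9, 8.1, 12.3 mm/h.
Σ(I−φ)·Δt = d  ⇒  (17.9+8.1+12.3 − 3φ)·1 = 24.6
φ = (38.30 − 24.6/1) / 3 = 4.57 mm/h.

φ ≈ 4.57 mm/h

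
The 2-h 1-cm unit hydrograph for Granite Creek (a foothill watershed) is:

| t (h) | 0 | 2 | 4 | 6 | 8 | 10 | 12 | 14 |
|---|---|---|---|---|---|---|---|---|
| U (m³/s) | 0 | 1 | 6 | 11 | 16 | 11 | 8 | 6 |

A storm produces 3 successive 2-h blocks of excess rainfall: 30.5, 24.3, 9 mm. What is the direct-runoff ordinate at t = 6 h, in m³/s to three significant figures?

By discrete convolution, Q_j = Σ (P_i / 10 mm) · U_{j−i}.
At t = 6 h (j=3): Q = (30.5/10)·11 + (24.3/10)·6 + (9/10)·1 = 49.0 m³/s.

Q ≈ 49.0 m³/s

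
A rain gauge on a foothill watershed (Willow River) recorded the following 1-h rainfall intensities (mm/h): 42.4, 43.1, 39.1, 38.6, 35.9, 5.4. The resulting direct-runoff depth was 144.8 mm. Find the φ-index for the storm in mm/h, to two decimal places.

φ ≈ 10.86 mm/h

Only the 5 blocks with intensity above φ contribute runoff: 42.4, 43.1, 39.1, 38.6, 35.9 mm/h.
Σ(I−φ)·Δt = d  ⇒  (42.4+43.1+39.1+38.6+35.9 − 5φ)·1 = 144.8
φ = (199.1 − 144.8/1) / 5 = 10.86 mm/h.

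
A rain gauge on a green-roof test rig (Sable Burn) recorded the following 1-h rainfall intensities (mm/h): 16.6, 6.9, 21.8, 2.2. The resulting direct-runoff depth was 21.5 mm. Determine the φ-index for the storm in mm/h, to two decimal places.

Only the 2 blocks with intensity above φ contribute runoff: 16.6, 21.8 mm/h.
Σ(I−φ)·Δt = d  ⇒  (16.6+21.8 − 2φ)·1 = 21.5
φ = (38.40 − 21.5/1) / 2 = 8.45 mm/h.

φ ≈ 8.45 mm/h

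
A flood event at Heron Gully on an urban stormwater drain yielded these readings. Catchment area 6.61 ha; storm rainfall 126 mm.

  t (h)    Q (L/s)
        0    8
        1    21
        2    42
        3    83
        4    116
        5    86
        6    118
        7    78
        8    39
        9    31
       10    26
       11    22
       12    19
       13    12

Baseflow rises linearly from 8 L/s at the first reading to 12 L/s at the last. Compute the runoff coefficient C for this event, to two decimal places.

C ≈ 0.24

ΣQ_DR = 561.0 L/s; V = ΣQ_DR·Δt = 2.020 × 10^6 L.
Runoff depth d = V / A = 30.55 mm.
C = d / P = 30.55 / 126 = 0.24.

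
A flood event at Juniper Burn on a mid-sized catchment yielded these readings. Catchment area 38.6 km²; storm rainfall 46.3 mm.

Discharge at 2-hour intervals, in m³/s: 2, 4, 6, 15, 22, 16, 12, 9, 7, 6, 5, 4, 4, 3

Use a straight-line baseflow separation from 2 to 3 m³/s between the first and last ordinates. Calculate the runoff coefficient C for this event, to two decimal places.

C ≈ 0.32

ΣQ_DR = 80.00 m³/s; V = ΣQ_DR·Δt = 5.760 × 10^5 m³.
Runoff depth d = V / A = 14.92 mm.
C = d / P = 14.92 / 46.3 = 0.32.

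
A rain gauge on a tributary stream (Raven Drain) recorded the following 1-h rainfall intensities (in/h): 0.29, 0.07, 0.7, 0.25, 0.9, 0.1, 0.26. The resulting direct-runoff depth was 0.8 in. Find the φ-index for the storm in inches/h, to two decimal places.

φ ≈ 0.40 in/h

Only the 2 blocks with intensity above φ contribute runoff: 0.7, 0.9 in/h.
Σ(I−φ)·Δt = d  ⇒  (0.7+0.9 − 2φ)·1 = 0.8
φ = (1.600 − 0.8/1) / 2 = 0.40 in/h.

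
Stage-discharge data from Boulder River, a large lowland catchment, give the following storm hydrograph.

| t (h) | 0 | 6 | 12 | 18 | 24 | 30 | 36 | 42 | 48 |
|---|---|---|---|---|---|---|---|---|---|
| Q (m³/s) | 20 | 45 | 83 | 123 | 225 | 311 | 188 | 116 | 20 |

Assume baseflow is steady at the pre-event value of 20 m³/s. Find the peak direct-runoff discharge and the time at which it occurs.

Subtracting baseflow gives direct-runoff ordinates: 0.0, 25.0, 63.0, 103.0, 205.0, 291.0, 168.0, 96.0, 0.0 m³/s.
The maximum is 291.0 m³/s, occurring at the reading for t = 30 h.

Q_p = 291.0 m³/s at t = 30 h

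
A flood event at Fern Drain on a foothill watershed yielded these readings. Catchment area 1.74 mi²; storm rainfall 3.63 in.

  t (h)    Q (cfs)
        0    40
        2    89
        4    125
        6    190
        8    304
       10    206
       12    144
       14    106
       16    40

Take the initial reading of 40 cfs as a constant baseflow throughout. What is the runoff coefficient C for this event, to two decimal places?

C ≈ 0.43

ΣQ_DR = 884.0 cfs; V = ΣQ_DR·Δt = 6.365 × 10^6 ft³.
Runoff depth d = V / A = 1.575 in.
C = d / P = 1.575 / 3.63 = 0.43.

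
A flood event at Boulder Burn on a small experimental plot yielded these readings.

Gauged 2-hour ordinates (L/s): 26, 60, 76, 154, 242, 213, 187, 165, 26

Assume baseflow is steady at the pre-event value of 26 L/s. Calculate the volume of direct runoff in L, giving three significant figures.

V ≈ 6.59 × 10^6 L

Direct-runoff ordinates (Q − Q_b): 0.0, 34.0, 50.0, 128.0, 216.0, 187.0, 161.0, 139.0, 0.0 L/s.
ΣQ_DR = 915.0 L/s.
With Δt = 2 h = 7200 s, V = ΣQ_DR · Δt = 915.0 × 7200 = 6.59 × 10^6 L.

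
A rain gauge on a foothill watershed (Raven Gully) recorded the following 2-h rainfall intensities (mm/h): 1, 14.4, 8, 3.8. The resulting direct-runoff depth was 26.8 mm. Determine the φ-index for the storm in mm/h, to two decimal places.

φ ≈ 4.50 mm/h

Only the 2 blocks with intensity above φ contribute runoff: 14.4, 8 mm/h.
Σ(I−φ)·Δt = d  ⇒  (14.4+8 − 2φ)·2 = 26.8
φ = (22.40 − 26.8/2) / 2 = 4.50 mm/h.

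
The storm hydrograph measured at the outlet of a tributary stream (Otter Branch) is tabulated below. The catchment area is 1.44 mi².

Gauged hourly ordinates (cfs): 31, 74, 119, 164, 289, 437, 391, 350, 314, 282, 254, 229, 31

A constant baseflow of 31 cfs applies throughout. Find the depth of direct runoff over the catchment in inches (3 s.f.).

Direct runoff: 0.0, 43.0, 88.0, 133.0, 258.0, 406.0, 360.0, 319.0, 283.0, 251.0, 223.0, 198.0, 0.0 cfs; ΣQ_DR = 2562 cfs.
V = ΣQ_DR · Δt = 2562 × 3600 s = 9.223 × 10^6 ft³.
Over A = 1.44 mi², depth = V / A = 2.76 in.

d ≈ 2.76 in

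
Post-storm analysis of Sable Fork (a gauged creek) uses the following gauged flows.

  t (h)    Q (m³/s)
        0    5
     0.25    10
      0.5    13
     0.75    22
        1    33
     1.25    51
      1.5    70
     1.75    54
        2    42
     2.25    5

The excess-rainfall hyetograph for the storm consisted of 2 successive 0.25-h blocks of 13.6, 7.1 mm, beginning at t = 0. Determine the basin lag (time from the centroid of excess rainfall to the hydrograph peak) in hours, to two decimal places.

t_L ≈ 1.29 h

Centroid of excess rainfall: t_c = Σ P_i·t̄_i / ΣP_i = 0.2107 h (block centres at 0.125, 0.375 h).
Hydrograph peak occurs at t = 1.5 h, so basin lag t_L = 1.5 − 0.2107 = 1.29 h.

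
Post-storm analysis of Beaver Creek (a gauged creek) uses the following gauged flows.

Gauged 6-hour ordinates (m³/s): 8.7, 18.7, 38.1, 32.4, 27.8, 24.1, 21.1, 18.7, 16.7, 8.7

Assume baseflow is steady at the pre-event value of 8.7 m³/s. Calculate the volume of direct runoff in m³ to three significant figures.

Direct-runoff ordinates (Q − Q_b): 0.0, 10.0, 29.4, 23.7, 19.1, 15.4, 12.4, 10.0, 8.0, 0.0 m³/s.
ΣQ_DR = 128.0 m³/s.
With Δt = 6 h = 21600 s, V = ΣQ_DR · Δt = 128.0 × 21600 = 2.76 × 10^6 m³.

V ≈ 2.76 × 10^6 m³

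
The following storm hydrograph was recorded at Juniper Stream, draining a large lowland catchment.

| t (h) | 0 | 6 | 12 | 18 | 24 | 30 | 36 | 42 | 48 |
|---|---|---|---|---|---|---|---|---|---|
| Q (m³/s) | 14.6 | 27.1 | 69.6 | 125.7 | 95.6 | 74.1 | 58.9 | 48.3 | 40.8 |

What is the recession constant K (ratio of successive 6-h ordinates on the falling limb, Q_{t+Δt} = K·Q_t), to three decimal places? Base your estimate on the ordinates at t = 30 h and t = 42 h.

K ≈ 0.807

Using the recession-limb readings at t = 30 h and t = 42 h: Q falls from 74.1 to 48.3 m³/s over 2 intervals.
K = (Q₂/Q₁)^(1/2) = (48.3/74.1)^(1/2) = 0.807.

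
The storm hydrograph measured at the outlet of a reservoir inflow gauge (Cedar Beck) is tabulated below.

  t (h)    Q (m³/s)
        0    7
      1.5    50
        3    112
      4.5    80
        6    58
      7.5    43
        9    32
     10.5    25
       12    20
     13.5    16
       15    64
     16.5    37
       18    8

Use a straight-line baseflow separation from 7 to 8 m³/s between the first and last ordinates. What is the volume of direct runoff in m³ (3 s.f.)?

V ≈ 2.45 × 10^6 m³

Direct-runoff ordinates (Q − Q_b): 0.00, 42.92, 104.83, 72.75, 50.67, 35.58, 24.50, 17.42, 12.33, 8.25, 56.17, 29.08, 0.00 m³/s.
ΣQ_DR = 454.5 m³/s.
With Δt = 1.5 h = 5400 s, V = ΣQ_DR · Δt = 454.5 × 5400 = 2.45 × 10^6 m³.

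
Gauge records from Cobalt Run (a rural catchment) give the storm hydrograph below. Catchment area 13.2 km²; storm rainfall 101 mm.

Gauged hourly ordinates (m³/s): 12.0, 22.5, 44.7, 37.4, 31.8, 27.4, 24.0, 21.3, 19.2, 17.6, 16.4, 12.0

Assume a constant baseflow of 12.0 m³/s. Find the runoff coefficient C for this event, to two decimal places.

ΣQ_DR = 142.3 m³/s; V = ΣQ_DR·Δt = 5.123 × 10^5 m³.
Runoff depth d = V / A = 38.81 mm.
C = d / P = 38.81 / 101 = 0.38.

C ≈ 0.38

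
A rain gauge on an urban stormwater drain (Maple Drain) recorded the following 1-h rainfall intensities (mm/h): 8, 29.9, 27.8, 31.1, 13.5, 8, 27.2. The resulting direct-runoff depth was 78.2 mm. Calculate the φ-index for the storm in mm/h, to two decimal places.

φ ≈ 10.26 mm/h

Only the 5 blocks with intensity above φ contribute runoff: 29.9, 27.8, 31.1, 13.5, 27.2 mm/h.
Σ(I−φ)·Δt = d  ⇒  (29.9+27.8+31.1+13.5+27.2 − 5φ)·1 = 78.2
φ = (129.5 − 78.2/1) / 5 = 10.26 mm/h.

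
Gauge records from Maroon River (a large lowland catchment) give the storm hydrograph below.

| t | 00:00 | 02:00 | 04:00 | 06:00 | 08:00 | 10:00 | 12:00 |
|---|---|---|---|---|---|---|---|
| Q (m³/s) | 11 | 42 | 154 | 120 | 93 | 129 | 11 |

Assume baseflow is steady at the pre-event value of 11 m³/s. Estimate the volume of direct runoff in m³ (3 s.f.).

Direct-runoff ordinates (Q − Q_b): 0.0, 31.0, 143.0, 109.0, 82.0, 118.0, 0.0 m³/s.
ΣQ_DR = 483.0 m³/s.
With Δt = 2 h = 7200 s, V = ΣQ_DR · Δt = 483.0 × 7200 = 3.48 × 10^6 m³.

V ≈ 3.48 × 10^6 m³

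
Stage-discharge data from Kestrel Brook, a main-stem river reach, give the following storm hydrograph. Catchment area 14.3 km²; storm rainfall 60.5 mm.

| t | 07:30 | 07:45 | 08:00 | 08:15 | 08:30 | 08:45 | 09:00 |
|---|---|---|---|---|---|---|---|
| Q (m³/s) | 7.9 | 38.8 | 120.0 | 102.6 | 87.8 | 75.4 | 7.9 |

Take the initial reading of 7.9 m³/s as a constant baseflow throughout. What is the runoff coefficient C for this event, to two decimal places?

C ≈ 0.40

ΣQ_DR = 385.1 m³/s; V = ΣQ_DR·Δt = 3.466 × 10^5 m³.
Runoff depth d = V / A = 24.24 mm.
C = d / P = 24.24 / 60.5 = 0.40.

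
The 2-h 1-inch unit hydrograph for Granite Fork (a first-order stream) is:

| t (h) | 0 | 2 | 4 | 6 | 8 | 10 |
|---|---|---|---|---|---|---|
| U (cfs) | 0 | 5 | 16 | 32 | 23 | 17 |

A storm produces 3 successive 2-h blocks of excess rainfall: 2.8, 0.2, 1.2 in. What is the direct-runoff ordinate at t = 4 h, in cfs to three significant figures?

Q ≈ 45.8 cfs

By discrete convolution, Q_j = Σ (P_i / 1 in) · U_{j−i}.
At t = 4 h (j=2): Q = (2.8/1)·16 + (0.2/1)·5 + (1.2/1)·0 = 45.8 cfs.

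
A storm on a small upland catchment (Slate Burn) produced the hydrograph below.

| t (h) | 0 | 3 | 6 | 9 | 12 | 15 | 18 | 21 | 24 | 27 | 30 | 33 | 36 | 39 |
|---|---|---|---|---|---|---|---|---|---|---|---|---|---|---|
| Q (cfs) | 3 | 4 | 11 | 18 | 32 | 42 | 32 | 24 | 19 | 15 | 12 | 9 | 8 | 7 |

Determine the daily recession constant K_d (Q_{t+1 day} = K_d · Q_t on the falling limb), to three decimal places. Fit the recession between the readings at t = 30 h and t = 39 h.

K_d ≈ 0.238

Between t = 30 h and t = 39 h the flow falls from 12 to 7 cfs over 3×3 h = 9 h.
Per-interval ratio K = (7/12)^(1/3) = 0.8355; K_d = K^(24/3) = 0.238.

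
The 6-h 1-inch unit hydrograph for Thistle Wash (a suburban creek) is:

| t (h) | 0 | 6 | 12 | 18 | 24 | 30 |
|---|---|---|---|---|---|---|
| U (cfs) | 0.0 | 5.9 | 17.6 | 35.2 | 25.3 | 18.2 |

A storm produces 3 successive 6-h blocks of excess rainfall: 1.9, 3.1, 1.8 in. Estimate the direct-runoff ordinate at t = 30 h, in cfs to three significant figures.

Q ≈ 176 cfs

By discrete convolution, Q_j = Σ (P_i / 1 in) · U_{j−i}.
At t = 30 h (j=5): Q = (1.9/1)·18.2 + (3.1/1)·25.3 + (1.8/1)·35.2 = 176 cfs.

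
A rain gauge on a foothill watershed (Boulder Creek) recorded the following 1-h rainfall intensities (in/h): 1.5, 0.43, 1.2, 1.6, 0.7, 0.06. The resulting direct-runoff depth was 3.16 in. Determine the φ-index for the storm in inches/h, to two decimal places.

φ ≈ 0.46 in/h

Only the 4 blocks with intensity above φ contribute runoff: 1.5, 1.2, 1.6, 0.7 in/h.
Σ(I−φ)·Δt = d  ⇒  (1.5+1.2+1.6+0.7 − 4φ)·1 = 3.16
φ = (5.000 − 3.16/1) / 4 = 0.46 in/h.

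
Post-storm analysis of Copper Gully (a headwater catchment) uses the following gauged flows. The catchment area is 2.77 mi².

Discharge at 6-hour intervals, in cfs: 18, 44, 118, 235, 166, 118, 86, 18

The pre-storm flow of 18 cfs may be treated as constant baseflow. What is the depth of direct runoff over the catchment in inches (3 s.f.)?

d ≈ 2.21 in

Direct runoff: 0.0, 26.0, 100.0, 217.0, 148.0, 100.0, 68.0, 0.0 cfs; ΣQ_DR = 659.0 cfs.
V = ΣQ_DR · Δt = 659.0 × 21600 s = 1.423 × 10^7 ft³.
Over A = 2.77 mi², depth = V / A = 2.21 in.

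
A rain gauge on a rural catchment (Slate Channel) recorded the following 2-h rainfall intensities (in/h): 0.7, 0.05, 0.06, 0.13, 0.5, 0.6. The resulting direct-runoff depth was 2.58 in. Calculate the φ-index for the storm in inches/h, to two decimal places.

φ ≈ 0.17 in/h

Only the 3 blocks with intensity above φ contribute runoff: 0.7, 0.5, 0.6 in/h.
Σ(I−φ)·Δt = d  ⇒  (0.7+0.5+0.6 − 3φ)·2 = 2.58
φ = (1.800 − 2.58/2) / 3 = 0.17 in/h.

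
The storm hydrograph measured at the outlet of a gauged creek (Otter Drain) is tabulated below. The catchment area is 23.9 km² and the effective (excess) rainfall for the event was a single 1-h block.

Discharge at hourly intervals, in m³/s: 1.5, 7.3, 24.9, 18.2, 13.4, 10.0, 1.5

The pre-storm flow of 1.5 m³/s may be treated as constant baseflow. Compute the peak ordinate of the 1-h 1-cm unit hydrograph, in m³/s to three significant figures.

U_p ≈ 23.4 m³/s

Direct runoff: 0.0, 5.8, 23.4, 16.7, 11.9, 8.5, 0.0 m³/s; ΣQ_DR = 66.30 m³/s, peak = 23.4 m³/s.
Runoff depth d = ΣQ_DR·Δt / A = 66.30 × 3600 / (23.9 km²) = 9.987 mm.
The 1-cm UH is the DRH scaled by (10 mm)/d, so U_p = 23.4 × 10/9.987 = 23.4 m³/s.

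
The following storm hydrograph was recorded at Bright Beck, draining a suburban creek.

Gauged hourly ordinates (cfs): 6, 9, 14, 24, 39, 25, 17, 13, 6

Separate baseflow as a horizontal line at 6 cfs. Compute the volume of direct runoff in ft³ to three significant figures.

V ≈ 3.56 × 10^5 ft³

Direct-runoff ordinates (Q − Q_b): 0.0, 3.0, 8.0, 18.0, 33.0, 19.0, 11.0, 7.0, 0.0 cfs.
ΣQ_DR = 99.00 cfs.
With Δt = 1 h = 3600 s, V = ΣQ_DR · Δt = 99.00 × 3600 = 3.56 × 10^5 ft³.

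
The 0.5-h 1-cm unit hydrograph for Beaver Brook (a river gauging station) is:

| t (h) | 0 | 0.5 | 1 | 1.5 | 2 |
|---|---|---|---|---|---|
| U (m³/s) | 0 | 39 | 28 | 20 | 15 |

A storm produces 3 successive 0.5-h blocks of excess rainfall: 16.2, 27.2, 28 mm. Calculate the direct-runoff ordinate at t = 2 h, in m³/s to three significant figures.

By discrete convolution, Q_j = Σ (P_i / 10 mm) · U_{j−i}.
At t = 2 h (j=4): Q = (16.2/10)·15 + (27.2/10)·20 + (28/10)·28 = 157 m³/s.

Q ≈ 157 m³/s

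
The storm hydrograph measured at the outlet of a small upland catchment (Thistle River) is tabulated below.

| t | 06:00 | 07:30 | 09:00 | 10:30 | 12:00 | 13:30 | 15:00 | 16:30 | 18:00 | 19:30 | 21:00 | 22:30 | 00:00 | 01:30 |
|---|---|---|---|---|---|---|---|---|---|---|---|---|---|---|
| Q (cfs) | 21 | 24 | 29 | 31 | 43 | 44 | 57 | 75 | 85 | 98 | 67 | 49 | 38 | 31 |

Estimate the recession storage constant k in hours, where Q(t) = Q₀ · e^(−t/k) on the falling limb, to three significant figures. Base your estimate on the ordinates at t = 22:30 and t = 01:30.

On the falling limb, Q drops from 49 to 31 cfs between t = 22:30 and t = 01:30 (Δt = 3 h).
k = −Δt / ln(Q₂/Q₁) = −3 / ln(31/49) = 6.55 h.

k ≈ 6.55 h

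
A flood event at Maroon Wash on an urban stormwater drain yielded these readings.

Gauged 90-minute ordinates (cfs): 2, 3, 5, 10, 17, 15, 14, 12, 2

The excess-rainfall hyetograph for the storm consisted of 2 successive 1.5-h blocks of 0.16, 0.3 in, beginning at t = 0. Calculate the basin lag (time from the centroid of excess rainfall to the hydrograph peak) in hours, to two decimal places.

Centroid of excess rainfall: t_c = Σ P_i·t̄_i / ΣP_i = 1.7283 h (block centres at 0.75, 2.25 h).
Hydrograph peak occurs at t = 6 h, so basin lag t_L = 6 − 1.7283 = 4.27 h.

t_L ≈ 4.27 h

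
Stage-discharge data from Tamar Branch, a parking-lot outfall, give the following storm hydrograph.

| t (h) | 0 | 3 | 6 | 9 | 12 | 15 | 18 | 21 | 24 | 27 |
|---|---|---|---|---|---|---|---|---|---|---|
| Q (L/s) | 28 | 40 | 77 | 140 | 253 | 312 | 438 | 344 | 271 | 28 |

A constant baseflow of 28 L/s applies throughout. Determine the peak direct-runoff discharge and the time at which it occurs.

Q_p = 410.0 L/s at t = 18 h

Subtracting baseflow gives direct-runoff ordinates: 0.0, 12.0, 49.0, 112.0, 225.0, 284.0, 410.0, 316.0, 243.0, 0.0 L/s.
The maximum is 410.0 L/s, occurring at the reading for t = 18 h.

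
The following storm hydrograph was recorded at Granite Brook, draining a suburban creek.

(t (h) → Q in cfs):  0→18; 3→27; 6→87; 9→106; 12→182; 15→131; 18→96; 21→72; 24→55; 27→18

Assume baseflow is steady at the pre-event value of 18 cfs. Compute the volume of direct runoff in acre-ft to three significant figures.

Direct-runoff ordinates (Q − Q_b): 0.0, 9.0, 69.0, 88.0, 164.0, 113.0, 78.0, 54.0, 37.0, 0.0 cfs.
ΣQ_DR = 612.0 cfs.
With Δt = 3 h = 10800 s, V = ΣQ_DR · Δt = 612.0 × 10800 = 6.61 × 10^6 ft³ = 152 acre-ft.

V ≈ 152 acre-ft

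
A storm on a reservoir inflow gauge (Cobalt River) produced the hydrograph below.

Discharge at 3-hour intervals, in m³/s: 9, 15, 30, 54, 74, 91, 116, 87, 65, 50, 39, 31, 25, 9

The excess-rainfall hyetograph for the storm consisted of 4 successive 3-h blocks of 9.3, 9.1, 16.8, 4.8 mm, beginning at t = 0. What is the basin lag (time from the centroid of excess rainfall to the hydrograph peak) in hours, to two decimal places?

t_L ≈ 12.22 h

Centroid of excess rainfall: t_c = Σ P_i·t̄_i / ΣP_i = 5.7825 h (block centres at 1.5, 4.5, 7.5, 10.5 h).
Hydrograph peak occurs at t = 18 h, so basin lag t_L = 18 − 5.7825 = 12.22 h.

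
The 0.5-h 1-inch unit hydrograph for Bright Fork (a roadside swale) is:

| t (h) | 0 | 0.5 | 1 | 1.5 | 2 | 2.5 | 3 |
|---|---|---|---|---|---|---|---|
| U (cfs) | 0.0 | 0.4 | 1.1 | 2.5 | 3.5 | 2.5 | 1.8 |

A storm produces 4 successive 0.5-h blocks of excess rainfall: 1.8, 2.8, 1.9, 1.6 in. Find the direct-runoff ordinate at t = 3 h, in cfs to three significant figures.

By discrete convolution, Q_j = Σ (P_i / 1 in) · U_{j−i}.
At t = 3 h (j=6): Q = (1.8/1)·1.8 + (2.8/1)·2.5 + (1.9/1)·3.5 + (1.6/1)·2.5 = 20.9 cfs.

Q ≈ 20.9 cfs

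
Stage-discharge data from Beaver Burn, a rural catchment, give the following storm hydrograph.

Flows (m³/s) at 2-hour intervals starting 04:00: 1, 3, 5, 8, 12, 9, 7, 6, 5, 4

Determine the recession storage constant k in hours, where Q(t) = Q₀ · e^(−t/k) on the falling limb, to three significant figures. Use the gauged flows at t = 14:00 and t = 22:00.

k ≈ 9.87 h

On the falling limb, Q drops from 9 to 4 m³/s between t = 14:00 and t = 22:00 (Δt = 8 h).
k = −Δt / ln(Q₂/Q₁) = −8 / ln(4/9) = 9.87 h.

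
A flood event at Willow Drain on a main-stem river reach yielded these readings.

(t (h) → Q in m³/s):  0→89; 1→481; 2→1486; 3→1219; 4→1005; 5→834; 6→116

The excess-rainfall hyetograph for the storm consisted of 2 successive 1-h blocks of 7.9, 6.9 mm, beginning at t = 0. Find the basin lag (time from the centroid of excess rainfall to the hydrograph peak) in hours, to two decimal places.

Centroid of excess rainfall: t_c = Σ P_i·t̄_i / ΣP_i = 0.9662 h (block centres at 0.5, 1.5 h).
Hydrograph peak occurs at t = 2 h, so basin lag t_L = 2 − 0.9662 = 1.03 h.

t_L ≈ 1.03 h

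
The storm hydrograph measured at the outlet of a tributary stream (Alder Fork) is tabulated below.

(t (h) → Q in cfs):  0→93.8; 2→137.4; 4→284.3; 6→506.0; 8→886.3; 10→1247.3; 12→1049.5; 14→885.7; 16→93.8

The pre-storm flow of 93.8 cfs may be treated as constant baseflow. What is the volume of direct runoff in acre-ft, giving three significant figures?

Direct-runoff ordinates (Q − Q_b): 0.0, 43.6, 190.5, 412.2, 792.5, 1153.5, 955.7, 791.9, 0.0 cfs.
ΣQ_DR = 4340 cfs.
With Δt = 2 h = 7200 s, V = ΣQ_DR · Δt = 4340 × 7200 = 3.12 × 10^7 ft³ = 717 acre-ft.

V ≈ 717 acre-ft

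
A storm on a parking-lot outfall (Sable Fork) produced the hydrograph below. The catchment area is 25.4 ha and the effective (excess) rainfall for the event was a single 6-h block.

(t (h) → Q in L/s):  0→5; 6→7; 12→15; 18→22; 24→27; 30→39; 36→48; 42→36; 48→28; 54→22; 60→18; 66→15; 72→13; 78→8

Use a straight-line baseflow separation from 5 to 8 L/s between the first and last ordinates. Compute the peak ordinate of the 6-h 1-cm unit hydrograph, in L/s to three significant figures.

U_p ≈ 23.1 L/s

Direct runoff: 0.00, 1.77, 9.54, 16.31, 21.08, 32.85, 41.62, 29.38, 21.15, 14.92, 10.69, 7.46, 5.23, 0.00 L/s; ΣQ_DR = 212.0 L/s, peak = 41.62 L/s.
Runoff depth d = ΣQ_DR·Δt / A = 212.0 × 21600 / (25.4 ha) = 18.03 mm.
The 1-cm UH is the DRH scaled by (10 mm)/d, so U_p = 41.62 × 10/18.03 = 23.1 L/s.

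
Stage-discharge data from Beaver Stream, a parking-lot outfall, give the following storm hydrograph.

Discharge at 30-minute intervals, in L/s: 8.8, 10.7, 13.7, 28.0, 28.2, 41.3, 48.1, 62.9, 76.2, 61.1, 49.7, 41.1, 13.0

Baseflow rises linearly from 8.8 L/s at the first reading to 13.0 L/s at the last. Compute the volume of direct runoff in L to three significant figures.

Direct-runoff ordinates (Q − Q_b): 0.00, 1.55, 4.20, 18.15, 18.00, 30.75, 37.20, 51.65, 64.60, 49.15, 37.40, 28.45, 0.00 L/s.
ΣQ_DR = 341.1 L/s.
With Δt = 0.5 h = 1800 s, V = ΣQ_DR · Δt = 341.1 × 1800 = 6.14 × 10^5 L.

V ≈ 6.14 × 10^5 L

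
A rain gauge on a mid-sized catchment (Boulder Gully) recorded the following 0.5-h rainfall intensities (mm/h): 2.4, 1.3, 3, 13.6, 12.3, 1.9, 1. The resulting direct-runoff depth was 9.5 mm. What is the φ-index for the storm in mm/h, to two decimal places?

φ ≈ 3.45 mm/h

Only the 2 blocks with intensity above φ contribute runoff: 13.6, 12.3 mm/h.
Σ(I−φ)·Δt = d  ⇒  (13.6+12.3 − 2φ)·0.5 = 9.5
φ = (25.90 − 9.5/0.5) / 2 = 3.45 mm/h.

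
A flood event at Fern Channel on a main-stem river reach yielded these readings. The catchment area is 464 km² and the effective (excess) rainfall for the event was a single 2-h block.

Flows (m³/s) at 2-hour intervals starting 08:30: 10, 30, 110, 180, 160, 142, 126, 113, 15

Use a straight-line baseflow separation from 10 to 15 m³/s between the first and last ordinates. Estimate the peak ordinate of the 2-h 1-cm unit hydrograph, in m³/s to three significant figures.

Direct runoff: 0.00, 19.38, 98.75, 168.12, 147.50, 128.88, 112.25, 98.62, 0.00 m³/s; ΣQ_DR = 773.5 m³/s, peak = 168.12 m³/s.
Runoff depth d = ΣQ_DR·Δt / A = 773.5 × 7200 / (464 km²) = 12.00 mm.
The 1-cm UH is the DRH scaled by (10 mm)/d, so U_p = 168.12 × 10/12.00 = 140 m³/s.

U_p ≈ 140 m³/s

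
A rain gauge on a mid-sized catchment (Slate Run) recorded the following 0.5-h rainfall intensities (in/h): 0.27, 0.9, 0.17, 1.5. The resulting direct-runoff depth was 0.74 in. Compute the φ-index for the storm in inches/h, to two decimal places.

Only the 2 blocks with intensity above φ contribute runoff: 0.9, 1.5 in/h.
Σ(I−φ)·Δt = d  ⇒  (0.9+1.5 − 2φ)·0.5 = 0.74
φ = (2.400 − 0.74/0.5) / 2 = 0.46 in/h.

φ ≈ 0.46 in/h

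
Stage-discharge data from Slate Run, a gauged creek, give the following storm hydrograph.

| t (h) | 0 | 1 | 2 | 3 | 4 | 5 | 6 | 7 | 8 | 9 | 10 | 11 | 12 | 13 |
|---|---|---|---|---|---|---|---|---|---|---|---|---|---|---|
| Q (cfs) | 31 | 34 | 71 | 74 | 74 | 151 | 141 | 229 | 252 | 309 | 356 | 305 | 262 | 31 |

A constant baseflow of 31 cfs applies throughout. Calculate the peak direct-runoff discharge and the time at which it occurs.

Subtracting baseflow gives direct-runoff ordinates: 0.0, 3.0, 40.0, 43.0, 43.0, 120.0, 110.0, 198.0, 221.0, 278.0, 325.0, 274.0, 231.0, 0.0 cfs.
The maximum is 325.0 cfs, occurring at the reading for t = 10 h.

Q_p = 325.0 cfs at t = 10 h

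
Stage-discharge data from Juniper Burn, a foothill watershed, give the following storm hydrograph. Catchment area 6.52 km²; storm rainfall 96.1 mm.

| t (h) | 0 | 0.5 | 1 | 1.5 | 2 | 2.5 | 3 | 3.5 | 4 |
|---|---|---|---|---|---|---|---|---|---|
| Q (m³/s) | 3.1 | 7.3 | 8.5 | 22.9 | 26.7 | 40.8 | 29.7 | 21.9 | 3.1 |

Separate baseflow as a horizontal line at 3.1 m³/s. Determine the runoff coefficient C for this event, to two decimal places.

C ≈ 0.39

ΣQ_DR = 136.1 m³/s; V = ΣQ_DR·Δt = 2.450 × 10^5 m³.
Runoff depth d = V / A = 37.57 mm.
C = d / P = 37.57 / 96.1 = 0.39.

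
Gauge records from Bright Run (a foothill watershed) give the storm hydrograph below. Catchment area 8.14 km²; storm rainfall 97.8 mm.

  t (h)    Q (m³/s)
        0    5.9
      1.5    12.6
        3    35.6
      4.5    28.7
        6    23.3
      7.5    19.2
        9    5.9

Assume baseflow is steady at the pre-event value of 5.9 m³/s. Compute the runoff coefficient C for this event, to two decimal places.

C ≈ 0.61

ΣQ_DR = 89.90 m³/s; V = ΣQ_DR·Δt = 4.855 × 10^5 m³.
Runoff depth d = V / A = 59.64 mm.
C = d / P = 59.64 / 97.8 = 0.61.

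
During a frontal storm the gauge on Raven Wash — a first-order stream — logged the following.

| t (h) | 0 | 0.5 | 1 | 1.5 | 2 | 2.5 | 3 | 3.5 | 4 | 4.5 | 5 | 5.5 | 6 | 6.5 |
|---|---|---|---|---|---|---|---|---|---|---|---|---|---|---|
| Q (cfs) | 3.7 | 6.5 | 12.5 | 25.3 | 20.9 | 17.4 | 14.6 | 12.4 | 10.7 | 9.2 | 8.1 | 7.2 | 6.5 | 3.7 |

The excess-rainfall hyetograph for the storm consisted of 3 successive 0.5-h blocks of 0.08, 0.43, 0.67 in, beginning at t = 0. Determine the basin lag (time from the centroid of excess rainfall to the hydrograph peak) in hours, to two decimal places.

t_L ≈ 0.50 h

Centroid of excess rainfall: t_c = Σ P_i·t̄_i / ΣP_i = 1.0000 h (block centres at 0.25, 0.75, 1.25 h).
Hydrograph peak occurs at t = 1.5 h, so basin lag t_L = 1.5 − 1.0000 = 0.50 h.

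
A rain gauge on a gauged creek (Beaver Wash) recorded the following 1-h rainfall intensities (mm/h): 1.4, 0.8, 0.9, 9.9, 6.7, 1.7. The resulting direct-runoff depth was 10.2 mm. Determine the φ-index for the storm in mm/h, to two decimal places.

φ ≈ 3.20 mm/h

Only the 2 blocks with intensity above φ contribute runoff: 9.9, 6.7 mm/h.
Σ(I−φ)·Δt = d  ⇒  (9.9+6.7 − 2φ)·1 = 10.2
φ = (16.60 − 10.2/1) / 2 = 3.20 mm/h.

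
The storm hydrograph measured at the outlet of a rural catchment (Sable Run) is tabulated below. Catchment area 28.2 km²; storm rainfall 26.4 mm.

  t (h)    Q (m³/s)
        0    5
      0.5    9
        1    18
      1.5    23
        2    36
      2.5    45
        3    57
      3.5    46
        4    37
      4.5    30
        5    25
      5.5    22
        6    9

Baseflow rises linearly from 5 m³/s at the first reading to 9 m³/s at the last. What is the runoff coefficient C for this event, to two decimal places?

ΣQ_DR = 271.0 m³/s; V = ΣQ_DR·Δt = 4.878 × 10^5 m³.
Runoff depth d = V / A = 17.30 mm.
C = d / P = 17.30 / 26.4 = 0.66.

C ≈ 0.66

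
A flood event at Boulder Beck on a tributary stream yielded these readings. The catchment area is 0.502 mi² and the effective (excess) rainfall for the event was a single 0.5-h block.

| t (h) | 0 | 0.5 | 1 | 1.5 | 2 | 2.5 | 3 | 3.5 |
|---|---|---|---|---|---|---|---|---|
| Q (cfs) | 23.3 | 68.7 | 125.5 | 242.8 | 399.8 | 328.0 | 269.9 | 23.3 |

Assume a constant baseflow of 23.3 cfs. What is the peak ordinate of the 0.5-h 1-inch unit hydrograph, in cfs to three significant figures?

U_p ≈ 188 cfs

Direct runoff: 0.0, 45.4, 102.2, 219.5, 376.5, 304.7, 246.6, 0.0 cfs; ΣQ_DR = 1295 cfs, peak = 376.5 cfs.
Runoff depth d = ΣQ_DR·Δt / A = 1295 × 1800 / (0.502 mi²) = 1.999 in.
The 1-inch UH is the DRH scaled by (1 in)/d, so U_p = 376.5 × 1/1.999 = 188 cfs.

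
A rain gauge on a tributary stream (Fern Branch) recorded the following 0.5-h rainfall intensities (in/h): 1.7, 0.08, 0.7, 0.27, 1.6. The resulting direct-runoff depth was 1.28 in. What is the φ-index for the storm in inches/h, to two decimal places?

φ ≈ 0.48 in/h

Only the 3 blocks with intensity above φ contribute runoff: 1.7, 0.7, 1.6 in/h.
Σ(I−φ)·Δt = d  ⇒  (1.7+0.7+1.6 − 3φ)·0.5 = 1.28
φ = (4.000 − 1.28/0.5) / 3 = 0.48 in/h.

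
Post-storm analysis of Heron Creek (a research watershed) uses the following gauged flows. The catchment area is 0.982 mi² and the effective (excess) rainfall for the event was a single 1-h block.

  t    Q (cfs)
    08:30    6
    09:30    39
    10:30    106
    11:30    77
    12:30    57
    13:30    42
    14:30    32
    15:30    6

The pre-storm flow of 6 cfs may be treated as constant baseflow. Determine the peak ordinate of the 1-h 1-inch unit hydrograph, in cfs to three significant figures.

Direct runoff: 0.0, 33.0, 100.0, 71.0, 51.0, 36.0, 26.0, 0.0 cfs; ΣQ_DR = 317.0 cfs, peak = 100.0 cfs.
Runoff depth d = ΣQ_DR·Δt / A = 317.0 × 3600 / (0.982 mi²) = 0.5002 in.
The 1-inch UH is the DRH scaled by (1 in)/d, so U_p = 100.0 × 1/0.5002 = 200 cfs.

U_p ≈ 200 cfs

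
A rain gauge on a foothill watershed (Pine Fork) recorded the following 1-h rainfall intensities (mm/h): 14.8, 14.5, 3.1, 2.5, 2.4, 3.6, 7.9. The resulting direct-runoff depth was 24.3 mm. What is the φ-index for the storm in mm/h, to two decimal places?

φ ≈ 4.30 mm/h

Only the 3 blocks with intensity above φ contribute runoff: 14.8, 14.5, 7.9 mm/h.
Σ(I−φ)·Δt = d  ⇒  (14.8+14.5+7.9 − 3φ)·1 = 24.3
φ = (37.20 − 24.3/1) / 3 = 4.30 mm/h.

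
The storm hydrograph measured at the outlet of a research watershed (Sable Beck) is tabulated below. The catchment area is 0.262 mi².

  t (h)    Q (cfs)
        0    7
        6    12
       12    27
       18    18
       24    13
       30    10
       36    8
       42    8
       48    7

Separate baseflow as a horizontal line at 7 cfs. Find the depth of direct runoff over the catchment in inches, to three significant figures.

d ≈ 1.67 in

Direct runoff: 0.0, 5.0, 20.0, 11.0, 6.0, 3.0, 1.0, 1.0, 0.0 cfs; ΣQ_DR = 47.00 cfs.
V = ΣQ_DR · Δt = 47.00 × 21600 s = 1.015 × 10^6 ft³.
Over A = 0.262 mi², depth = V / A = 1.67 in.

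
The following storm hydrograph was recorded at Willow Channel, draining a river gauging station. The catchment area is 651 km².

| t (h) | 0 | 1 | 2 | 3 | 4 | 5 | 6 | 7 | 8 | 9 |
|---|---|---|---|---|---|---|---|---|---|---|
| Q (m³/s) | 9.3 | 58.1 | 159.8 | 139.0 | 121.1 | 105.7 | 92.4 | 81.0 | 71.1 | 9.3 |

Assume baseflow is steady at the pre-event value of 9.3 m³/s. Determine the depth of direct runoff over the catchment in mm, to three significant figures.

d ≈ 4.17 mm

Direct runoff: 0.0, 48.8, 150.5, 129.7, 111.8, 96.4, 83.1, 71.7, 61.8, 0.0 m³/s; ΣQ_DR = 753.8 m³/s.
V = ΣQ_DR · Δt = 753.8 × 3600 s = 2.714 × 10^6 m³.
Over A = 651 km², depth = V / A = 4.17 mm.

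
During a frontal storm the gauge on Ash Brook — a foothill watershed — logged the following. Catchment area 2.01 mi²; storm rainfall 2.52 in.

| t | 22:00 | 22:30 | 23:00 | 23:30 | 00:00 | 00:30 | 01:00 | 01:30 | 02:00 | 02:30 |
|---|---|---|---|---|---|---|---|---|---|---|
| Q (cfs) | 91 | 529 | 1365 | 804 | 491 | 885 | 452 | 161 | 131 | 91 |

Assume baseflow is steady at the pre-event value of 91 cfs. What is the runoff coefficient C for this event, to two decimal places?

ΣQ_DR = 4090 cfs; V = ΣQ_DR·Δt = 7.362 × 10^6 ft³.
Runoff depth d = V / A = 1.577 in.
C = d / P = 1.577 / 2.52 = 0.63.

C ≈ 0.63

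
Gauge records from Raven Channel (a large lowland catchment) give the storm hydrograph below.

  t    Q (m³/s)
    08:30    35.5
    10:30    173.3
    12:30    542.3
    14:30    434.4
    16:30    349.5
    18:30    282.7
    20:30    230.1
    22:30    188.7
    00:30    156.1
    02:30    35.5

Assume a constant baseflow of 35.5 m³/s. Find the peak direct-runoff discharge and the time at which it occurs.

Q_p = 506.8 m³/s at t = 12:30

Subtracting baseflow gives direct-runoff ordinates: 0.0, 137.8, 506.8, 398.9, 314.0, 247.2, 194.6, 153.2, 120.6, 0.0 m³/s.
The maximum is 506.8 m³/s, occurring at the reading for t = 12:30.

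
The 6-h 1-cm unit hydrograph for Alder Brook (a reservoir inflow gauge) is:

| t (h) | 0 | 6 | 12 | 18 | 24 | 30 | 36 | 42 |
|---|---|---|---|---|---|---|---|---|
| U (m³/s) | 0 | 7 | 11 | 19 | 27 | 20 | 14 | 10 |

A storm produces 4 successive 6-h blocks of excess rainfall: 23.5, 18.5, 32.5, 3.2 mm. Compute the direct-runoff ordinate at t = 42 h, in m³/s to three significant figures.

Q ≈ 123 m³/s

By discrete convolution, Q_j = Σ (P_i / 10 mm) · U_{j−i}.
At t = 42 h (j=7): Q = (23.5/10)·10 + (18.5/10)·14 + (32.5/10)·20 + (3.2/10)·27 = 123 m³/s.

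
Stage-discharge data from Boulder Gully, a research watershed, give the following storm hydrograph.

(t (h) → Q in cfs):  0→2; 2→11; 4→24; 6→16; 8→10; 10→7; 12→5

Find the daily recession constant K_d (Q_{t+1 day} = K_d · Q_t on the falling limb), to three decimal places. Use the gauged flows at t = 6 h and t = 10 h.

K_d ≈ 0.007

Between t = 6 h and t = 10 h the flow falls from 16 to 7 cfs over 2×2 h = 4 h.
Per-interval ratio K = (7/16)^(1/2) = 0.6614; K_d = K^(24/2) = 0.007.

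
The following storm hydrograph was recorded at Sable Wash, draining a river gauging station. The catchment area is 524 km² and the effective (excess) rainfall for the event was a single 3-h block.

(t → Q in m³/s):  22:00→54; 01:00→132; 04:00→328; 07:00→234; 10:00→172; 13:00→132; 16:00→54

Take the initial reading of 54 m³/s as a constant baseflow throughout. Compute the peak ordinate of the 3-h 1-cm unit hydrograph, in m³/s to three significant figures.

U_p ≈ 183 m³/s

Direct runoff: 0.0, 78.0, 274.0, 180.0, 118.0, 78.0, 0.0 m³/s; ΣQ_DR = 728.0 m³/s, peak = 274.0 m³/s.
Runoff depth d = ΣQ_DR·Δt / A = 728.0 × 10800 / (524 km²) = 15.00 mm.
The 1-cm UH is the DRH scaled by (10 mm)/d, so U_p = 274.0 × 10/15.00 = 183 m³/s.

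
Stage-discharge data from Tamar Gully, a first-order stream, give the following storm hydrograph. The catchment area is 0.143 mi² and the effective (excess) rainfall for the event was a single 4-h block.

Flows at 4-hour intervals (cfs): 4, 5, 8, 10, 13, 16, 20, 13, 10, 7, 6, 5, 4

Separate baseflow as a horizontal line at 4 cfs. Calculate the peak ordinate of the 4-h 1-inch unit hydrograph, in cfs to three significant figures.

Direct runoff: 0.0, 1.0, 4.0, 6.0, 9.0, 12.0, 16.0, 9.0, 6.0, 3.0, 2.0, 1.0, 0.0 cfs; ΣQ_DR = 69.00 cfs, peak = 16.0 cfs.
Runoff depth d = ΣQ_DR·Δt / A = 69.00 × 14400 / (0.143 mi²) = 2.991 in.
The 1-inch UH is the DRH scaled by (1 in)/d, so U_p = 16.0 × 1/2.991 = 5.35 cfs.

U_p ≈ 5.35 cfs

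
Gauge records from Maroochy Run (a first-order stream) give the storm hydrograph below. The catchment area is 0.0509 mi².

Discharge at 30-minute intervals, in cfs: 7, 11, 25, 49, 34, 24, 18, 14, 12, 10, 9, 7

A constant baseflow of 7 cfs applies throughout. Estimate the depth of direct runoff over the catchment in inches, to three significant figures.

d ≈ 2.07 in

Direct runoff: 0.0, 4.0, 18.0, 42.0, 27.0, 17.0, 11.0, 7.0, 5.0, 3.0, 2.0, 0.0 cfs; ΣQ_DR = 136.0 cfs.
V = ΣQ_DR · Δt = 136.0 × 1800 s = 2.448 × 10^5 ft³.
Over A = 0.0509 mi², depth = V / A = 2.07 in.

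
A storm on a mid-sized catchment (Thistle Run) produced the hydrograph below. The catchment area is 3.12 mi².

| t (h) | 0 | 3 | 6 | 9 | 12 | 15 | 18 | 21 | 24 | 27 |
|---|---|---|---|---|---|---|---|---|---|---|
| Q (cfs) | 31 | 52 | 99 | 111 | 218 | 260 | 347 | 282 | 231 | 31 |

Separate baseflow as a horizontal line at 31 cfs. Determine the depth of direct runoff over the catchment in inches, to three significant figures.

Direct runoff: 0.0, 21.0, 68.0, 80.0, 187.0, 229.0, 316.0, 251.0, 200.0, 0.0 cfs; ΣQ_DR = 1352 cfs.
V = ΣQ_DR · Δt = 1352 × 10800 s = 1.460 × 10^7 ft³.
Over A = 3.12 mi², depth = V / A = 2.01 in.

d ≈ 2.01 in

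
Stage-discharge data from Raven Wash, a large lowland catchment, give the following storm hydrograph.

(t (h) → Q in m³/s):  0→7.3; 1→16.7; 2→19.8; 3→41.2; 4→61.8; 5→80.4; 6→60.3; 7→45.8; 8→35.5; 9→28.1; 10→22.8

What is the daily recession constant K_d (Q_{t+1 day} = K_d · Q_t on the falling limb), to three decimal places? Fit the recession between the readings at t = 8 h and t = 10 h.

Between t = 8 h and t = 10 h the flow falls from 35.5 to 22.8 m³/s over 2×1 h = 2 h.
Per-interval ratio K = (22.8/35.5)^(1/2) = 0.8014; K_d = K^(24/1) = 0.005.

K_d ≈ 0.005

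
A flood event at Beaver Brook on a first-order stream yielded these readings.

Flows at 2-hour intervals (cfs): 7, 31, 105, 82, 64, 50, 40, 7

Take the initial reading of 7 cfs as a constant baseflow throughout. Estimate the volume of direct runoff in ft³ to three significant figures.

Direct-runoff ordinates (Q − Q_b): 0.0, 24.0, 98.0, 75.0, 57.0, 43.0, 33.0, 0.0 cfs.
ΣQ_DR = 330.0 cfs.
With Δt = 2 h = 7200 s, V = ΣQ_DR · Δt = 330.0 × 7200 = 2.38 × 10^6 ft³.

V ≈ 2.38 × 10^6 ft³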